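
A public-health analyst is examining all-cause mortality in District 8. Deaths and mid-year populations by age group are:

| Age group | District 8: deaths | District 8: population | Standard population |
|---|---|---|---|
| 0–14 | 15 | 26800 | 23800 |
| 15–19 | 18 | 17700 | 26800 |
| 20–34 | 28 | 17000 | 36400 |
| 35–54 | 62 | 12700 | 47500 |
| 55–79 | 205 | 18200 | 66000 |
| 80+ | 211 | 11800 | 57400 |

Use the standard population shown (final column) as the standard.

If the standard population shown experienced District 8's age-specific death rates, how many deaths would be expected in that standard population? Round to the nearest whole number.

Age-specific rates per 100000 for District 8: 55.97, 101.69, 164.71, 488.19, 1126.37, 1788.14.
Expected deaths = Σ (standard pop × age-specific rate ÷ 100000)
= 23800×55.97/100000 + 26800×101.69/100000 + 36400×164.71/100000 + 47500×488.19/100000 + 66000×1126.37/100000 + 57400×1788.14/100000
= 13.32 + 27.25 + 59.95 + 231.89 + 743.41 + 1026.39 = 2102.21.

2102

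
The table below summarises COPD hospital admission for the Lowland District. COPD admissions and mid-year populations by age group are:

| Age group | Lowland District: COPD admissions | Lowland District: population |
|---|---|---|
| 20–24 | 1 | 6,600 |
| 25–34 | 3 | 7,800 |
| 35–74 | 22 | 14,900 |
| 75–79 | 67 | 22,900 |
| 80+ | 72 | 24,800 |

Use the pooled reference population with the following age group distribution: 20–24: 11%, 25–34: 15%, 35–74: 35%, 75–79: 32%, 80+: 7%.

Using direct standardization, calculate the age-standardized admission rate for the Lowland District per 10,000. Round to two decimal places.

17.31

Age-specific rates per 10,000 for the Lowland District: 1.52, 3.85, 14.77, 29.26, 29.03.
Standard weights: 0.11, 0.15, 0.35, 0.32, 0.07.
Standardized rate: 0.1100×1.52 + 0.1500×3.85 + 0.3500×14.77 + 0.3200×29.26 + 0.0700×29.03 = 17.3061 per 10,000.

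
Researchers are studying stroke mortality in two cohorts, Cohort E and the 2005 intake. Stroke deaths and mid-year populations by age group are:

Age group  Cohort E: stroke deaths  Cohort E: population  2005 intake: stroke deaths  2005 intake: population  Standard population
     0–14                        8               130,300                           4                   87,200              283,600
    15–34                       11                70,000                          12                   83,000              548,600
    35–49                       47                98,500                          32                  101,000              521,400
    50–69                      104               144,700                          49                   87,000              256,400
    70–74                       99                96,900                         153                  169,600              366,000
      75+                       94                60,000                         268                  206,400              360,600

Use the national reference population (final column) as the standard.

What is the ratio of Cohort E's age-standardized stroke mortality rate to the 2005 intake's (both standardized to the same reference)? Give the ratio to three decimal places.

1.229

Age-specific rates per 100,000 for Cohort E: 6.14, 15.71, 47.72, 71.87, 102.17, 156.67.
For the 2005 intake: 4.59, 14.46, 31.68, 56.32, 90.21, 129.84.
Standard total = 2,336,600; weights = 0.1214, 0.2348, 0.2231, 0.1097, 0.1566, 0.1543.
Cohort E: 0.1214×6.14 + 0.2348×15.71 + 0.2231×47.72 + 0.1097×71.87 + 0.1566×102.17 + 0.1543×156.67 = 63.1501 per 100,000.
The 2005 intake: 0.1214×4.59 + 0.2348×14.46 + 0.2231×31.68 + 0.1097×56.32 + 0.1566×90.21 + 0.1543×129.84 = 51.3707 per 100,000.
Ratio = 63.1501 ÷ 51.3707 = 1.22930.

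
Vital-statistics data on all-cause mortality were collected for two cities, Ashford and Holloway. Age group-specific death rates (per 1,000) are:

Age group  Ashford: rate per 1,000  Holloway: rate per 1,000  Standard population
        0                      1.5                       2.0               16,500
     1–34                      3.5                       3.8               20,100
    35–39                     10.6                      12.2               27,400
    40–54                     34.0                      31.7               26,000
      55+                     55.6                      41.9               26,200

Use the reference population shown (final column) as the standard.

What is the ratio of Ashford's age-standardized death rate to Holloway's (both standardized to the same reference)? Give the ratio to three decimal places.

Standard total = 116,200; weights = 0.1420, 0.1730, 0.2358, 0.2238, 0.2255.
Ashford: 0.1420×1.5 + 0.1730×3.5 + 0.2358×10.6 + 0.2238×34.0 + 0.2255×55.6 = 23.4618 per 1,000.
Holloway: 0.1420×2.0 + 0.1730×3.8 + 0.2358×12.2 + 0.2238×31.7 + 0.2255×41.9 = 20.3583 per 1,000.
Ratio = 23.4618 ÷ 20.3583 = 1.15244.

1.152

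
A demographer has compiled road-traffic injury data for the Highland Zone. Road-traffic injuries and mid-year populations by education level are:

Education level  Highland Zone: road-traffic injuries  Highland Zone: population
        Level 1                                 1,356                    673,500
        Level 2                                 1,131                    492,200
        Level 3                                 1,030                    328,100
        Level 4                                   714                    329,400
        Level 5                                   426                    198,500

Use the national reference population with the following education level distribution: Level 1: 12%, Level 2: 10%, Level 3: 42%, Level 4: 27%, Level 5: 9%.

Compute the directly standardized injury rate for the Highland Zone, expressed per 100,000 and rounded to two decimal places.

Education-specific rates per 100,000 for the Highland Zone: 201.34, 229.78, 313.93, 216.76, 214.61.
Standard weights: 0.12, 0.10, 0.42, 0.27, 0.09.
Standardized rate: 0.1200×201.34 + 0.1000×229.78 + 0.4200×313.93 + 0.2700×216.76 + 0.0900×214.61 = 256.8283 per 100,000.

256.83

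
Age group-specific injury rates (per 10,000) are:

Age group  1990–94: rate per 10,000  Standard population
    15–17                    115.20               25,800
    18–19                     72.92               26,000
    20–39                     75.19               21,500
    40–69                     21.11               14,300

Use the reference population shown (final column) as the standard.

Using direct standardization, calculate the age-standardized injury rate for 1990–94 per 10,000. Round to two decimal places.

77.47

Standard total = 87,600; weights = 0.2945, 0.2968, 0.2454, 0.1632.
Standardized rate: 0.2945×115.20 + 0.2968×72.92 + 0.2454×75.19 + 0.1632×21.11 = 77.4719 per 10,000.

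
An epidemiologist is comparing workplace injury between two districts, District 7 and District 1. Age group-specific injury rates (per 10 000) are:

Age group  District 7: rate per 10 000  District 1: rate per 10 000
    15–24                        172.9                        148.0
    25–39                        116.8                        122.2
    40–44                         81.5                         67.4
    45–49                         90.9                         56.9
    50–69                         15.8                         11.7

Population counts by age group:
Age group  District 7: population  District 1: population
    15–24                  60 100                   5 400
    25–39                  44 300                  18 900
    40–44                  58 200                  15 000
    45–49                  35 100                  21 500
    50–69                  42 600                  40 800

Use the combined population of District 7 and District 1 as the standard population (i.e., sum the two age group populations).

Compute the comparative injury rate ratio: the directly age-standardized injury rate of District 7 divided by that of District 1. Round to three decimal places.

Combined standard total = 341 900; weights = 0.1916, 0.1848, 0.2141, 0.1655, 0.2439.
District 7: 0.1916×172.9 + 0.1848×116.8 + 0.2141×81.5 + 0.1655×90.9 + 0.2439×15.8 = 91.0651 per 10 000.
District 1: 0.1916×148.0 + 0.1848×122.2 + 0.2141×67.4 + 0.1655×56.9 + 0.2439×11.7 = 77.6456 per 10 000.
Ratio = 91.0651 ÷ 77.6456 = 1.17283.

1.173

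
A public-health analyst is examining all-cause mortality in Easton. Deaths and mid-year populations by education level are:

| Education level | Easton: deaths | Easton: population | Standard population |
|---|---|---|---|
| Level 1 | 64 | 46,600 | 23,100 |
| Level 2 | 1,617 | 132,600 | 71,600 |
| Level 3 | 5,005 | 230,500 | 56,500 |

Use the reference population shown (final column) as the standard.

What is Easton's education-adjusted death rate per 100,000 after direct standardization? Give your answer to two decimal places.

Education-specific rates per 100,000 for Easton: 137.34, 1219.46, 2171.37.
Standard total = 151,200; weights = 0.1528, 0.4735, 0.3737.
Standardized rate: 0.1528×137.34 + 0.4735×1219.46 + 0.3737×2171.37 = 1409.8404 per 100,000.

1409.84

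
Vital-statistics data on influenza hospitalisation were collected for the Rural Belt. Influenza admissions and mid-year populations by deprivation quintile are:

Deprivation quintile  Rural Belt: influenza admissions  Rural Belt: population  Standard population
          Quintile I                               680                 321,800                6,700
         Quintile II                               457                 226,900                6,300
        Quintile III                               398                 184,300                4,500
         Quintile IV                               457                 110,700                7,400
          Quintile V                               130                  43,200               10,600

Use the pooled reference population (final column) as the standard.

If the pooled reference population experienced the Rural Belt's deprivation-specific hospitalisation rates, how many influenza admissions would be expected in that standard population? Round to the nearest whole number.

Deprivation-specific rates per 100,000 for the Rural Belt: 211.31, 201.41, 215.95, 412.83, 300.93.
Expected influenza admissions = Σ (standard pop × deprivation-specific rate ÷ 100,000)
= 6,700×211.31/100,000 + 6,300×201.41/100,000 + 4,500×215.95/100,000 + 7,400×412.83/100,000 + 10,600×300.93/100,000
= 14.16 + 12.69 + 9.72 + 30.55 + 31.90 = 99.01.

99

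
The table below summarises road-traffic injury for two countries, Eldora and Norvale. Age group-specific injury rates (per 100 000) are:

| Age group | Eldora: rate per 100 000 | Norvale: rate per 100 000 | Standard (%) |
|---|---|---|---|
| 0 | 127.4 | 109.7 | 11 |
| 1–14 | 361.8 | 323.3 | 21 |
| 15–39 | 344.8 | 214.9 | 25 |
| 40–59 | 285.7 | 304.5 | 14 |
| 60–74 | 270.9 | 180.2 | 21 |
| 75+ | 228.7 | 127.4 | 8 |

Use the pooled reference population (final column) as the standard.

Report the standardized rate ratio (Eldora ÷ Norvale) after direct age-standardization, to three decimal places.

1.299

Standard weights: 0.11, 0.21, 0.25, 0.14, 0.21, 0.08.
Eldora: 0.1100×127.4 + 0.2100×361.8 + 0.2500×344.8 + 0.1400×285.7 + 0.2100×270.9 + 0.0800×228.7 = 291.3750 per 100 000.
Norvale: 0.1100×109.7 + 0.2100×323.3 + 0.2500×214.9 + 0.1400×304.5 + 0.2100×180.2 + 0.0800×127.4 = 224.3490 per 100 000.
Ratio = 291.3750 ÷ 224.3490 = 1.29876.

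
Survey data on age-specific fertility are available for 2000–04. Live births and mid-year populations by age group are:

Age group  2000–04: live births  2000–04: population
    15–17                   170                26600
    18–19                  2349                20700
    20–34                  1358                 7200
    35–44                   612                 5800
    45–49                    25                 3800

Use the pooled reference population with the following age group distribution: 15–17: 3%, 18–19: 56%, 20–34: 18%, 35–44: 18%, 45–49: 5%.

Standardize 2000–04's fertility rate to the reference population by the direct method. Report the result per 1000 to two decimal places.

Age-specific rates per 1000 for 2000–04: 6.391, 113.478, 188.611, 105.517, 6.579.
Standard weights: 0.03, 0.56, 0.18, 0.18, 0.05.
Standardized rate: 0.0300×6.391 + 0.5600×113.478 + 0.1800×188.611 + 0.1800×105.517 + 0.0500×6.579 = 117.0116 per 1000.

117.01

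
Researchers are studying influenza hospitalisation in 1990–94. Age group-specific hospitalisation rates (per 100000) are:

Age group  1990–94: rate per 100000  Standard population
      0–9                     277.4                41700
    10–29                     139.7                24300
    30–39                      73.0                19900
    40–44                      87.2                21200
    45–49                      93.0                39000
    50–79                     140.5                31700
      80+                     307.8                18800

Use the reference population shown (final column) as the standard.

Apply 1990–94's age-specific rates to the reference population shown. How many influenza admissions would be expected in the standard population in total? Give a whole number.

Expected influenza admissions = Σ (standard pop × age-specific rate ÷ 100000)
= 41700×277.4/100000 + 24300×139.7/100000 + 19900×73.0/100000 + 21200×87.2/100000 + 39000×93.0/100000 + 31700×140.5/100000 + 18800×307.8/100000
= 115.68 + 33.95 + 14.53 + 18.49 + 36.27 + 44.54 + 57.87 = 321.31.

321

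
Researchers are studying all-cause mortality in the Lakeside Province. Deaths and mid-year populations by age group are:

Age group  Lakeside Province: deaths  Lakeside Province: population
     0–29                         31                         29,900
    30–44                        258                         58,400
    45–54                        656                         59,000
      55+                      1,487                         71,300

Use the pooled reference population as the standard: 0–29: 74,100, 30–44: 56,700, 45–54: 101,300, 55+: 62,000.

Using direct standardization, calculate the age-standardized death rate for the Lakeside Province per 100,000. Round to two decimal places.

933.93

Age-specific rates per 100,000 for the Lakeside Province: 103.68, 441.78, 1111.86, 2085.55.
Standard total = 294,100; weights = 0.2520, 0.1928, 0.3444, 0.2108.
Standardized rate: 0.2520×103.68 + 0.1928×441.78 + 0.3444×1111.86 + 0.2108×2085.55 = 933.9265 per 100,000.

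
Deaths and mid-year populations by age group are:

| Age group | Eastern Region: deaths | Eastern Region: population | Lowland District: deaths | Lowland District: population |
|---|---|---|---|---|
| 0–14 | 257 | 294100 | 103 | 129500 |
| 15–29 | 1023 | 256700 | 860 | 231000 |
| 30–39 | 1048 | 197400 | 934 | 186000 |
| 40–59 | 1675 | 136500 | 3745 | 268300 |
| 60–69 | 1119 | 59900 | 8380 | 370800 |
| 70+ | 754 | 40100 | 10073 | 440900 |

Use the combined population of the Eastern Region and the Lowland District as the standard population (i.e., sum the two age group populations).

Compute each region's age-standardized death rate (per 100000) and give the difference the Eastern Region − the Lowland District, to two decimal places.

Age-specific rates per 100000 for the Eastern Region: 87.39, 398.52, 530.90, 1227.11, 1868.11, 1880.30.
For the Lowland District: 79.54, 372.29, 502.15, 1395.83, 2259.98, 2284.65.
Combined standard total = 2611200; weights = 0.1622, 0.1868, 0.1468, 0.1550, 0.1649, 0.1842.
The Eastern Region: 0.1622×87.39 + 0.1868×398.52 + 0.1468×530.90 + 0.1550×1227.11 + 0.1649×1868.11 + 0.1842×1880.30 = 1011.2880 per 100000.
The Lowland District: 0.1622×79.54 + 0.1868×372.29 + 0.1468×502.15 + 0.1550×1395.83 + 0.1649×2259.98 + 0.1842×2284.65 = 1166.1693 per 100000.
Difference = 1011.2880 − 1166.1693 = -154.8814.

-154.88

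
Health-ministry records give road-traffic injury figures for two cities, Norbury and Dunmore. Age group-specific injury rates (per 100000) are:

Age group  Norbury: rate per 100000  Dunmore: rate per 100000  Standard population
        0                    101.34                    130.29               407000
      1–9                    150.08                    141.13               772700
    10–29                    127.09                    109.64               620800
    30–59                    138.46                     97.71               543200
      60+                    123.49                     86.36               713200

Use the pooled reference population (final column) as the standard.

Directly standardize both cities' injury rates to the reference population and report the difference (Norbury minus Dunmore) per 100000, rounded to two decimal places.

Standard total = 3056900; weights = 0.1331, 0.2528, 0.2031, 0.1777, 0.2333.
Norbury: 0.1331×101.34 + 0.2528×150.08 + 0.2031×127.09 + 0.1777×138.46 + 0.2333×123.49 = 130.6533 per 100000.
Dunmore: 0.1331×130.29 + 0.2528×141.13 + 0.2031×109.64 + 0.1777×97.71 + 0.2333×86.36 = 112.7978 per 100000.
Difference = 130.6533 − 112.7978 = 17.8555.

17.86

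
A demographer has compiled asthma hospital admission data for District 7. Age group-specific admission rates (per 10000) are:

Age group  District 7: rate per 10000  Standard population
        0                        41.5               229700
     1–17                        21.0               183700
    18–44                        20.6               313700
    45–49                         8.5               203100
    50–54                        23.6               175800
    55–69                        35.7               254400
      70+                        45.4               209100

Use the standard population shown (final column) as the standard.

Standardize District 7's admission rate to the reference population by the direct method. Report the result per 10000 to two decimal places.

Standard total = 1569500; weights = 0.1464, 0.1170, 0.1999, 0.1294, 0.1120, 0.1621, 0.1332.
Standardized rate: 0.1464×41.5 + 0.1170×21.0 + 0.1999×20.6 + 0.1294×8.5 + 0.1120×23.6 + 0.1621×35.7 + 0.1332×45.4 = 28.2274 per 10000.

28.23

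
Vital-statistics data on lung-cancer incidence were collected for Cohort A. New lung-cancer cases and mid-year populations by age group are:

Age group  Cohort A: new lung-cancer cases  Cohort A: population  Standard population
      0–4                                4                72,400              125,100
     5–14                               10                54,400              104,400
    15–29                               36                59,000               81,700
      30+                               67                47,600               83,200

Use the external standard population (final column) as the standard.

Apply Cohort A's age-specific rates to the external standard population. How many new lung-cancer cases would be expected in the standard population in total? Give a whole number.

193

Age-specific rates per 100,000 for Cohort A: 5.52, 18.38, 61.02, 140.76.
Expected new lung-cancer cases = Σ (standard pop × age-specific rate ÷ 100,000)
= 125,100×5.52/100,000 + 104,400×18.38/100,000 + 81,700×61.02/100,000 + 83,200×140.76/100,000
= 6.91 + 19.19 + 49.85 + 117.11 = 193.06.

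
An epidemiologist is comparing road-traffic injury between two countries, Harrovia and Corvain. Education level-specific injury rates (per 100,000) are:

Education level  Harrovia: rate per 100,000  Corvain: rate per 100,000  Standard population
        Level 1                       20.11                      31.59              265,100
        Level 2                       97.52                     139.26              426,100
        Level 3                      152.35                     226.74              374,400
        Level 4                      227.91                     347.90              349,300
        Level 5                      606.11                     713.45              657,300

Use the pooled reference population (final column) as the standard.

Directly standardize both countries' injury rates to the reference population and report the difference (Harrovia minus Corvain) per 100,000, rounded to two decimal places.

-77.77

Standard total = 2,072,200; weights = 0.1279, 0.2056, 0.1807, 0.1686, 0.3172.
Harrovia: 0.1279×20.11 + 0.2056×97.52 + 0.1807×152.35 + 0.1686×227.91 + 0.3172×606.11 = 280.8268 per 100,000.
Corvain: 0.1279×31.59 + 0.2056×139.26 + 0.1807×226.74 + 0.1686×347.90 + 0.3172×713.45 = 358.5932 per 100,000.
Difference = 280.8268 − 358.5932 = -77.7664.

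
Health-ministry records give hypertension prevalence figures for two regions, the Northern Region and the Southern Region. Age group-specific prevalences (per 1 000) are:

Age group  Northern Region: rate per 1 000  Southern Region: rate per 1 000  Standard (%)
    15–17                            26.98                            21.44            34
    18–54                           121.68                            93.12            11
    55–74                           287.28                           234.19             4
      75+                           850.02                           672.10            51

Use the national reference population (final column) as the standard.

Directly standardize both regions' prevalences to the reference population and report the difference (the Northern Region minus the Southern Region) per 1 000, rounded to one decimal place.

97.9

Standard weights: 0.34, 0.11, 0.04, 0.51.
The Northern Region: 0.3400×26.98 + 0.1100×121.68 + 0.0400×287.28 + 0.5100×850.02 = 467.5594 per 1 000.
The Southern Region: 0.3400×21.44 + 0.1100×93.12 + 0.0400×234.19 + 0.5100×672.10 = 369.6714 per 1 000.
Difference = 467.5594 − 369.6714 = 97.8880.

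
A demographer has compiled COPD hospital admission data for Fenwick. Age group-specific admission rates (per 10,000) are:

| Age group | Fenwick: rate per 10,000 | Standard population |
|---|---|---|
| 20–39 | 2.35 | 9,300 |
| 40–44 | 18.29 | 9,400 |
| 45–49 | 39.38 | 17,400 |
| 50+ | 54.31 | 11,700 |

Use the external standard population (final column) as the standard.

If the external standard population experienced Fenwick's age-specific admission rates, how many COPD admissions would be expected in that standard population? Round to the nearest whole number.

Expected COPD admissions = Σ (standard pop × age-specific rate ÷ 10,000)
= 9,300×2.35/10,000 + 9,400×18.29/10,000 + 17,400×39.38/10,000 + 11,700×54.31/10,000
= 2.19 + 17.19 + 68.52 + 63.54 = 151.44.

151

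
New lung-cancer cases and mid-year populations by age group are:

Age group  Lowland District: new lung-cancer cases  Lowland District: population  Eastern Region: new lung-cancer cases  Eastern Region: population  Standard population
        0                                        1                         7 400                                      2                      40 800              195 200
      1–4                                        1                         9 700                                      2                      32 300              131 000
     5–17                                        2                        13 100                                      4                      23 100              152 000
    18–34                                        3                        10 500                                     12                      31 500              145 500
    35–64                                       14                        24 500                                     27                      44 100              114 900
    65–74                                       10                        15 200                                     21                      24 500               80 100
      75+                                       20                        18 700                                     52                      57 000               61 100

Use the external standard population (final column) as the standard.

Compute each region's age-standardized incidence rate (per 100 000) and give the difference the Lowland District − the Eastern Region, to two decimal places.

Age-specific rates per 100 000 for the Lowland District: 13.51, 10.31, 15.27, 28.57, 57.14, 65.79, 106.95.
For the Eastern Region: 4.90, 6.19, 17.32, 38.10, 61.22, 85.71, 91.23.
Standard total = 879 800; weights = 0.2219, 0.1489, 0.1728, 0.1654, 0.1306, 0.0910, 0.0694.
The Lowland District: 0.2219×13.51 + 0.1489×10.31 + 0.1728×15.27 + 0.1654×28.57 + 0.1306×57.14 + 0.0910×65.79 + 0.0694×106.95 = 32.7760 per 100 000.
The Eastern Region: 0.2219×4.90 + 0.1489×6.19 + 0.1728×17.32 + 0.1654×38.10 + 0.1306×61.22 + 0.0910×85.71 + 0.0694×91.23 = 33.4364 per 100 000.
Difference = 32.7760 − 33.4364 = -0.6604.

-0.66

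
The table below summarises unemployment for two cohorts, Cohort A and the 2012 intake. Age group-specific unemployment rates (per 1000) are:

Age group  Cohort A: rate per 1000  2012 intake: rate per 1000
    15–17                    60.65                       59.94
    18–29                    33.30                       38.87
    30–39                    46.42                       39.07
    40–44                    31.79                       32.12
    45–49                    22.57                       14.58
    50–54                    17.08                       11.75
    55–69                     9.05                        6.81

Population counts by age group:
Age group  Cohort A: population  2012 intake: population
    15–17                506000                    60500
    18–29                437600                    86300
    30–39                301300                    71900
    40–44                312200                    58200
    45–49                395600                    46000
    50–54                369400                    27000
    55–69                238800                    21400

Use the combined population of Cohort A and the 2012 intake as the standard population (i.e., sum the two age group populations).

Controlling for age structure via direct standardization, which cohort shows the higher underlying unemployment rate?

Combined standard total = 2932200; weights = 0.1932, 0.1787, 0.1273, 0.1263, 0.1506, 0.1352, 0.0887.
Cohort A: 0.1932×60.65 + 0.1787×33.30 + 0.1273×46.42 + 0.1263×31.79 + 0.1506×22.57 + 0.1352×17.08 + 0.0887×9.05 = 34.1025 per 1000.
The 2012 intake: 0.1932×59.94 + 0.1787×38.87 + 0.1273×39.07 + 0.1263×32.12 + 0.1506×14.58 + 0.1352×11.75 + 0.0887×6.81 = 31.9441 per 1000.
The crude rates (33.81 vs 34.45) would put the 2012 intake higher, but that reflects its age composition; once standardized to a common age structure, Cohort A has the higher underlying rate.

Cohort A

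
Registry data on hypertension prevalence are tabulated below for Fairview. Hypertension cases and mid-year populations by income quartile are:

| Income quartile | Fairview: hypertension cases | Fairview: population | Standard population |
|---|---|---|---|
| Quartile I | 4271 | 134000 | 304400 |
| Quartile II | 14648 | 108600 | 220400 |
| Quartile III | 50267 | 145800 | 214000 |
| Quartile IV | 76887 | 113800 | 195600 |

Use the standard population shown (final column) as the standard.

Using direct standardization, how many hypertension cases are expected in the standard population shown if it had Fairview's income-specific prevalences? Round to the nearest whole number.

245364

Income-specific rates per 1000 for Fairview: 31.873, 134.880, 344.767, 675.633.
Expected hypertension cases = Σ (standard pop × income-specific rate ÷ 1000)
= 304400×31.873/1000 + 220400×134.880/1000 + 214000×344.767/1000 + 195600×675.633/1000
= 9702.18 + 29727.62 + 73780.10 + 132153.75 = 245363.65.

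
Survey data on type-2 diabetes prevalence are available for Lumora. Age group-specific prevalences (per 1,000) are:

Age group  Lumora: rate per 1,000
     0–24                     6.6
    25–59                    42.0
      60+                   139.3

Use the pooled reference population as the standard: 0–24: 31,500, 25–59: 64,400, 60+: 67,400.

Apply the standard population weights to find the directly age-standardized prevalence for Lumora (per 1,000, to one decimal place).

Standard total = 163,300; weights = 0.1929, 0.3944, 0.4127.
Standardized rate: 0.1929×6.6 + 0.3944×42.0 + 0.4127×139.3 = 75.3308 per 1,000.

75.3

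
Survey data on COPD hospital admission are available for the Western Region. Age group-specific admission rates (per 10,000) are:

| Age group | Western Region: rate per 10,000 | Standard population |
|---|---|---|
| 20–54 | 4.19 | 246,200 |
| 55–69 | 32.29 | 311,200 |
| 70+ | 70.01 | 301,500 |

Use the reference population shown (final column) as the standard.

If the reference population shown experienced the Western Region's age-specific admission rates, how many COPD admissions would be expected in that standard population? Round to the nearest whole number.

Expected COPD admissions = Σ (standard pop × age-specific rate ÷ 10,000)
= 246,200×4.19/10,000 + 311,200×32.29/10,000 + 301,500×70.01/10,000
= 103.16 + 1004.86 + 2110.80 = 3218.82.

3219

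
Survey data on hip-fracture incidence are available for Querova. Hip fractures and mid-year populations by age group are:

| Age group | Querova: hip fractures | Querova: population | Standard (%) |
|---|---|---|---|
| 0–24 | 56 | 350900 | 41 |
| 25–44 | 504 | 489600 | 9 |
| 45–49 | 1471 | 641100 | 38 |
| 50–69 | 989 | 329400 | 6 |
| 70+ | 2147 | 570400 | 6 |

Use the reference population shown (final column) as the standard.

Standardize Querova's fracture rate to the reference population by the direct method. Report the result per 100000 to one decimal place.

143.6

Age-specific rates per 100000 for Querova: 15.96, 102.94, 229.45, 300.24, 376.40.
Standard weights: 0.41, 0.09, 0.38, 0.06, 0.06.
Standardized rate: 0.4100×15.96 + 0.0900×102.94 + 0.3800×229.45 + 0.0600×300.24 + 0.0600×376.40 = 143.5974 per 100000.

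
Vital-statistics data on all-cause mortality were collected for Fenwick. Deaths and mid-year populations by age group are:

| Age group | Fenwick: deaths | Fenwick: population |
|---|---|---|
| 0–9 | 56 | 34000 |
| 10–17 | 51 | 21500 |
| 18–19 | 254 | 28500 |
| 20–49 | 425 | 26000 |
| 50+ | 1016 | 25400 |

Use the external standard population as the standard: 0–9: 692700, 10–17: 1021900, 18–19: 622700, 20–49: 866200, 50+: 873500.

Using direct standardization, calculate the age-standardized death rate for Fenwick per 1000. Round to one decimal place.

Age-specific rates per 1000 for Fenwick: 1.647, 2.372, 8.912, 16.346, 40.000.
Standard total = 4077000; weights = 0.1699, 0.2506, 0.1527, 0.2125, 0.2143.
Standardized rate: 0.1699×1.647 + 0.2506×2.372 + 0.1527×8.912 + 0.2125×16.346 + 0.2143×40.000 = 14.2786 per 1000.

14.3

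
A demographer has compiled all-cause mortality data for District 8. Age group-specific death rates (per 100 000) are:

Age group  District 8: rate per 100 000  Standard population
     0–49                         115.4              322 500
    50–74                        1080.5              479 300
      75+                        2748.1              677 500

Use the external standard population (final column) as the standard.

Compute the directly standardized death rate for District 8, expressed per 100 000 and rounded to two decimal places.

Standard total = 1 479 300; weights = 0.2180, 0.3240, 0.4580.
Standardized rate: 0.2180×115.4 + 0.3240×1080.5 + 0.4580×2748.1 = 1633.8389 per 100 000.

1633.84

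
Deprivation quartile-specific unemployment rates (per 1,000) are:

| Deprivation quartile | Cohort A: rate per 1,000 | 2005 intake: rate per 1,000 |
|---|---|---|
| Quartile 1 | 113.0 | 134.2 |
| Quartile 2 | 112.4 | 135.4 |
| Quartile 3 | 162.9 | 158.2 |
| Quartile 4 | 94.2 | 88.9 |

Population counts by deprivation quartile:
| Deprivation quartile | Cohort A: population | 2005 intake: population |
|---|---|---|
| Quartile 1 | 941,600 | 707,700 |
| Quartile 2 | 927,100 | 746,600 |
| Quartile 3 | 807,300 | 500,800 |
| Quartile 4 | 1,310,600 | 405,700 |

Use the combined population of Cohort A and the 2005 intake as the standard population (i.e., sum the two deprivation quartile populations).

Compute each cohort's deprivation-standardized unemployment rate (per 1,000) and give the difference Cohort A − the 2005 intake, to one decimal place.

Combined standard total = 6,347,400; weights = 0.2598, 0.2637, 0.2061, 0.2704.
Cohort A: 0.2598×113.0 + 0.2637×112.4 + 0.2061×162.9 + 0.2704×94.2 = 118.0420 per 1,000.
The 2005 intake: 0.2598×134.2 + 0.2637×135.4 + 0.2061×158.2 + 0.2704×88.9 = 127.2136 per 1,000.
Difference = 118.0420 − 127.2136 = -9.1716.

-9.2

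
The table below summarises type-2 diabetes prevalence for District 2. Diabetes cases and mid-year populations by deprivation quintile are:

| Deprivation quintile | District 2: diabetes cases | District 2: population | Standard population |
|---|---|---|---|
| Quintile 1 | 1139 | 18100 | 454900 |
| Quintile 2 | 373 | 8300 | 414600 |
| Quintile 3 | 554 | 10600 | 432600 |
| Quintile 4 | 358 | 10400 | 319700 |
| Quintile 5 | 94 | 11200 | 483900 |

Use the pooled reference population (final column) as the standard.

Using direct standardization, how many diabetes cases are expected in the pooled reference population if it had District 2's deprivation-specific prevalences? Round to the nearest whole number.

84934

Deprivation-specific rates per 1000 for District 2: 62.928, 44.940, 52.264, 34.423, 8.393.
Expected diabetes cases = Σ (standard pop × deprivation-specific rate ÷ 1000)
= 454900×62.928/1000 + 414600×44.940/1000 + 432600×52.264/1000 + 319700×34.423/1000 + 483900×8.393/1000
= 28626.03 + 18632.02 + 22609.47 + 11005.06 + 4061.30 = 84933.88.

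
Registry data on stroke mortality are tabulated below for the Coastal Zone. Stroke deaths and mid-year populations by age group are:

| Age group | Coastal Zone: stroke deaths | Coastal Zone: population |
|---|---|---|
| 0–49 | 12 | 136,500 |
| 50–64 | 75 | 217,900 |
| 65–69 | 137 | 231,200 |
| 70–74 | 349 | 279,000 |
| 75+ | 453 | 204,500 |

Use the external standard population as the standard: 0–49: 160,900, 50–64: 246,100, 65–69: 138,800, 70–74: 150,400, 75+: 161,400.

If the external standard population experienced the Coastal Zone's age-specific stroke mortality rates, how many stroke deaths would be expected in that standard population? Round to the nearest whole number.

Age-specific rates per 100,000 for the Coastal Zone: 8.79, 34.42, 59.26, 125.09, 221.52.
Expected stroke deaths = Σ (standard pop × age-specific rate ÷ 100,000)
= 160,900×8.79/100,000 + 246,100×34.42/100,000 + 138,800×59.26/100,000 + 150,400×125.09/100,000 + 161,400×221.52/100,000
= 14.15 + 84.71 + 82.25 + 188.13 + 357.53 = 726.76.

727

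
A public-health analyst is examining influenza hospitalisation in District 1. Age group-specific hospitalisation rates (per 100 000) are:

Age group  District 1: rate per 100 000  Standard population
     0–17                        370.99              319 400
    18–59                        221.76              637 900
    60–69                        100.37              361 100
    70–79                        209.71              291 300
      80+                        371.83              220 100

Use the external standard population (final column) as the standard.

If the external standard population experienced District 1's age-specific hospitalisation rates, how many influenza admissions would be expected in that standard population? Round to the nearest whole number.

4391

Expected influenza admissions = Σ (standard pop × age-specific rate ÷ 100 000)
= 319 400×370.99/100 000 + 637 900×221.76/100 000 + 361 100×100.37/100 000 + 291 300×209.71/100 000 + 220 100×371.83/100 000
= 1184.94 + 1414.61 + 362.44 + 610.89 + 818.40 = 4391.27.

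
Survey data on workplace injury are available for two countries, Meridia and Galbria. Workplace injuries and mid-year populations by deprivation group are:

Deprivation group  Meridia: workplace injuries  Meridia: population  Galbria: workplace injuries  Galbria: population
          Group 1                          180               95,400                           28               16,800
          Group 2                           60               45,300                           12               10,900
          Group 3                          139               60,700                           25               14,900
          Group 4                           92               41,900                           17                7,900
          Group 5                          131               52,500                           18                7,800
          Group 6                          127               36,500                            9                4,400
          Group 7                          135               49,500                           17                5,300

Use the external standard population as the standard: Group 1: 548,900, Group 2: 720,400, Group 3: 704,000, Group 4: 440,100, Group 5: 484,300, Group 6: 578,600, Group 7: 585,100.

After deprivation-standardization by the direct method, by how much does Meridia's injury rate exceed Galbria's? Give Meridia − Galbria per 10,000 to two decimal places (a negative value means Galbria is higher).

Deprivation-specific rates per 10,000 for Meridia: 18.87, 13.25, 22.90, 21.96, 24.95, 34.79, 27.27.
For Galbria: 16.67, 11.01, 16.78, 21.52, 23.08, 20.45, 32.08.
Standard total = 4,061,400; weights = 0.1352, 0.1774, 0.1733, 0.1084, 0.1192, 0.1425, 0.1441.
Meridia: 0.1352×18.87 + 0.1774×13.25 + 0.1733×22.90 + 0.1084×21.96 + 0.1192×24.95 + 0.1425×34.79 + 0.1441×27.27 = 23.1094 per 10,000.
Galbria: 0.1352×16.67 + 0.1774×11.01 + 0.1733×16.78 + 0.1084×21.52 + 0.1192×23.08 + 0.1425×20.45 + 0.1441×32.08 = 19.7322 per 10,000.
Difference = 23.1094 − 19.7322 = 3.3772.

3.38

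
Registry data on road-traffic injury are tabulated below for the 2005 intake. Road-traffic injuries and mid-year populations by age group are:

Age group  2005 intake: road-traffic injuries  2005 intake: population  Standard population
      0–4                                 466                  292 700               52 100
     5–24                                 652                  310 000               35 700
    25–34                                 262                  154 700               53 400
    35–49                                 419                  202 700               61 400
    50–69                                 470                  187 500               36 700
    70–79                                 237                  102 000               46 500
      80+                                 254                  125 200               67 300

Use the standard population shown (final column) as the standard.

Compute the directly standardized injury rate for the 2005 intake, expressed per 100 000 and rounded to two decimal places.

Age-specific rates per 100 000 for the 2005 intake: 159.21, 210.32, 169.36, 206.71, 250.67, 232.35, 202.88.
Standard total = 353 100; weights = 0.1476, 0.1011, 0.1512, 0.1739, 0.1039, 0.1317, 0.1906.
Standardized rate: 0.1476×159.21 + 0.1011×210.32 + 0.1512×169.36 + 0.1739×206.71 + 0.1039×250.67 + 0.1317×232.35 + 0.1906×202.88 = 201.6324 per 100 000.

201.63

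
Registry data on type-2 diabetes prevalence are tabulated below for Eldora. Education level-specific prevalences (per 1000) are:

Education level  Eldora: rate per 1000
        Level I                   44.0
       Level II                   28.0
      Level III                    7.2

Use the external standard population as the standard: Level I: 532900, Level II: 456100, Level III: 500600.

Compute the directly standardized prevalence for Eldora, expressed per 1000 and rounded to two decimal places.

26.73

Standard total = 1489600; weights = 0.3577, 0.3062, 0.3361.
Standardized rate: 0.3577×44.0 + 0.3062×28.0 + 0.3361×7.2 = 26.7338 per 1000.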